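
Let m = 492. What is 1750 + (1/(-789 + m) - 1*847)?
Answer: 268190/297 ≈ 903.00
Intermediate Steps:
1750 + (1/(-789 + m) - 1*847) = 1750 + (1/(-789 + 492) - 1*847) = 1750 + (1/(-297) - 847) = 1750 + (-1/297 - 847) = 1750 - 251560/297 = 268190/297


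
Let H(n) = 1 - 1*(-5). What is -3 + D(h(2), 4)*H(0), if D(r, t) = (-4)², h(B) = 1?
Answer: 93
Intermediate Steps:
H(n) = 6 (H(n) = 1 + 5 = 6)
D(r, t) = 16
-3 + D(h(2), 4)*H(0) = -3 + 16*6 = -3 + 96 = 93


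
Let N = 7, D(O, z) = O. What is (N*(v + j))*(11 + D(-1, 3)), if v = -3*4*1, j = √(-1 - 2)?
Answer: -840 + 70*I*√3 ≈ -840.0 + 121.24*I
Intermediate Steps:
j = I*√3 (j = √(-3) = I*√3 ≈ 1.732*I)
v = -12 (v = -12*1 = -12)
(N*(v + j))*(11 + D(-1, 3)) = (7*(-12 + I*√3))*(11 - 1) = (-84 + 7*I*√3)*10 = -840 + 70*I*√3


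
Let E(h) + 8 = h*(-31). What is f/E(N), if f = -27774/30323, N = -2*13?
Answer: -4629/4032959 ≈ -0.0011478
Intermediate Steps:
N = -26
E(h) = -8 - 31*h (E(h) = -8 + h*(-31) = -8 - 31*h)
f = -27774/30323 (f = -27774*1/30323 = -27774/30323 ≈ -0.91594)
f/E(N) = -27774/(30323*(-8 - 31*(-26))) = -27774/(30323*(-8 + 806)) = -27774/30323/798 = -27774/30323*1/798 = -4629/4032959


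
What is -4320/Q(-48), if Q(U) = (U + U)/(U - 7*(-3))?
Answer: -1215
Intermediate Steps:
Q(U) = 2*U/(21 + U) (Q(U) = (2*U)/(U + 21) = (2*U)/(21 + U) = 2*U/(21 + U))
-4320/Q(-48) = -4320/(2*(-48)/(21 - 48)) = -4320/(2*(-48)/(-27)) = -4320/(2*(-48)*(-1/27)) = -4320/32/9 = -4320*9/32 = -1215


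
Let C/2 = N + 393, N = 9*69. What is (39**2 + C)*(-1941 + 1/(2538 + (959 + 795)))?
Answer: -29565906279/4292 ≈ -6.8886e+6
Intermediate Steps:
N = 621
C = 2028 (C = 2*(621 + 393) = 2*1014 = 2028)
(39**2 + C)*(-1941 + 1/(2538 + (959 + 795))) = (39**2 + 2028)*(-1941 + 1/(2538 + (959 + 795))) = (1521 + 2028)*(-1941 + 1/(2538 + 1754)) = 3549*(-1941 + 1/4292) = 3549*(-8330771/4292) = -29565906279/4292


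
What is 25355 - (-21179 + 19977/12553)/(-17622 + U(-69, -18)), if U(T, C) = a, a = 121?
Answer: 5569975453805/219690053 ≈ 25354.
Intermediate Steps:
U(T, C) = 121
25355 - (-21179 + 19977/12553)/(-17622 + U(-69, -18)) = 25355 - (-21179 + 19977/12553)/(-17622 + 121) = 25355 - (-21179 + 19977*(1/12553))/(-17501) = 25355 - (-21179 + 19977/12553)*(-1)/17501 = 25355 - (-265840010)*(-1)/(12553*17501) = 25355 - 1*265840010/219690053 = 25355 - 265840010/219690053 = 5569975453805/219690053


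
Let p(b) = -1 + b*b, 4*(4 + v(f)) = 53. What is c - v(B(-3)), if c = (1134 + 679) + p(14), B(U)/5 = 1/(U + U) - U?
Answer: 7995/4 ≈ 1998.8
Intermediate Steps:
B(U) = -5*U + 5/(2*U) (B(U) = 5*(1/(U + U) - U) = 5*(1/(2*U) - U) = -5*U + 5/(2*U))
v(f) = 37/4 (v(f) = -4 + (¼)*53 = -4 + 53/4 = 37/4)
p(b) = -1 + b²
c = 2008 (c = (1134 + 679) + (-1 + 14²) = 1813 + (-1 + 196) = 1813 + 195 = 2008)
c - v(B(-3)) = 2008 - 1*37/4 = 2008 - 37/4 = 7995/4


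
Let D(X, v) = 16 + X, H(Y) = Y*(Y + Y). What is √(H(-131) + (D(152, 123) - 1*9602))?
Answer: 2*√6222 ≈ 157.76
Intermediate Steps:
H(Y) = 2*Y² (H(Y) = Y*(2*Y) = 2*Y²)
√(H(-131) + (D(152, 123) - 1*9602)) = √(2*(-131)² + ((16 + 152) - 1*9602)) = √(2*17161 + (168 - 9602)) = √(34322 - 9434) = √24888 = 2*√6222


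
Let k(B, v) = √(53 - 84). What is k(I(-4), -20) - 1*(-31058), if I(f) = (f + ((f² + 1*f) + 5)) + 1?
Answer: 31058 + I*√31 ≈ 31058.0 + 5.5678*I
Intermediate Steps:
I(f) = 6 + f² + 2*f (I(f) = (f + ((f² + f) + 5)) + 1 = (f + ((f + f²) + 5)) + 1 = (f + (5 + f + f²)) + 1 = (5 + f² + 2*f) + 1 = 6 + f² + 2*f)
k(B, v) = I*√31 (k(B, v) = √(-31) = I*√31)
k(I(-4), -20) - 1*(-31058) = I*√31 - 1*(-31058) = I*√31 + 31058 = 31058 + I*√31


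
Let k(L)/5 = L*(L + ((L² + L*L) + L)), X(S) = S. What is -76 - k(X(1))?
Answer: -96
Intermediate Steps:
k(L) = 5*L*(2*L + 2*L²) (k(L) = 5*(L*(L + ((L² + L*L) + L))) = 5*(L*(L + ((L² + L²) + L))) = 5*(L*(L + (2*L² + L))) = 5*(L*(L + (L + 2*L²))) = 5*(L*(2*L + 2*L²)) = 5*L*(2*L + 2*L²))
-76 - k(X(1)) = -76 - 10*1²*(1 + 1) = -76 - 10*2 = -76 - 1*20 = -76 - 20 = -96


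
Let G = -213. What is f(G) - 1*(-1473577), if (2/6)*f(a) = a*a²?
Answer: -27517214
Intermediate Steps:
f(a) = 3*a³ (f(a) = 3*(a*a²) = 3*a³)
f(G) - 1*(-1473577) = 3*(-213)³ - 1*(-1473577) = 3*(-9663597) + 1473577 = -28990791 + 1473577 = -27517214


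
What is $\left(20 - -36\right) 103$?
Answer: $5768$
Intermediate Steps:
$\left(20 - -36\right) 103 = \left(20 + 36\right) 103 = 56 \cdot 103 = 5768$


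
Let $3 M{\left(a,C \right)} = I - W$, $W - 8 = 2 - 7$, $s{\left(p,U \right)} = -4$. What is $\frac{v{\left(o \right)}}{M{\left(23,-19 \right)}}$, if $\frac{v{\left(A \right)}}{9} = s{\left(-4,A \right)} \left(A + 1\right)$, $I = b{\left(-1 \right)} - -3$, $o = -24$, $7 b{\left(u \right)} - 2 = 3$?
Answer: $\frac{17388}{5} \approx 3477.6$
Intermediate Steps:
$b{\left(u \right)} = \frac{5}{7}$ ($b{\left(u \right)} = \frac{2}{7} + \frac{1}{7} \cdot 3 = \frac{2}{7} + \frac{3}{7} = \frac{5}{7}$)
$W = 3$ ($W = 8 + \left(2 - 7\right) = 8 - 5 = 3$)
$I = \frac{26}{7}$ ($I = \frac{5}{7} - -3 = \frac{5}{7} + 3 = \frac{26}{7} \approx 3.7143$)
$v{\left(A \right)} = -36 - 36 A$ ($v{\left(A \right)} = 9 \left(- 4 \left(A + 1\right)\right) = 9 \left(- 4 \left(1 + A\right)\right) = 9 \left(-4 - 4 A\right) = -36 - 36 A$)
$M{\left(a,C \right)} = \frac{5}{21}$ ($M{\left(a,C \right)} = \frac{\frac{26}{7} - 3}{3} = \frac{1}{3} \cdot \frac{5}{7} = \frac{5}{21}$)
$\frac{v{\left(o \right)}}{M{\left(23,-19 \right)}} = \frac{-36 - -864}{\frac{5}{21}} = \left(-36 + 864\right) \frac{21}{5} = 828 \cdot \frac{21}{5} = \frac{17388}{5}$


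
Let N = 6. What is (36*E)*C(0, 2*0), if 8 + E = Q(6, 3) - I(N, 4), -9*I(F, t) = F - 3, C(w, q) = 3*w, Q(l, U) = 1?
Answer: 0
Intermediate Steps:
I(F, t) = ⅓ - F/9 (I(F, t) = -(F - 3)/9 = -(-3 + F)/9 = ⅓ - F/9)
E = -20/3 (E = -8 + (1 - (⅓ - ⅑*6)) = -8 + (1 - (⅓ - ⅔)) = -8 + (1 - 1*(-⅓)) = -8 + (1 + ⅓) = -8 + 4/3 = -20/3 ≈ -6.6667)
(36*E)*C(0, 2*0) = (36*(-20/3))*(3*0) = -240*0 = 0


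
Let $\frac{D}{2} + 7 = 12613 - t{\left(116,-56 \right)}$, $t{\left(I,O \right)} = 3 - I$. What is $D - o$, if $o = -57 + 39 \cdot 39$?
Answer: $23974$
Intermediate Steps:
$D = 25438$ ($D = -14 + 2 \left(12613 - \left(3 - 116\right)\right) = -14 + 2 \left(12613 - -113\right) = -14 + 2 \left(12613 + 113\right) = -14 + 2 \cdot 12726 = -14 + 25452 = 25438$)
$o = 1464$ ($o = -57 + 1521 = 1464$)
$D - o = 25438 - 1464 = 23974$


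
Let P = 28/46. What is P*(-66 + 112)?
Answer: 28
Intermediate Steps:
P = 14/23 (P = 28*(1/46) = 14/23 ≈ 0.60870)
P*(-66 + 112) = 14*(-66 + 112)/23 = (14/23)*46 = 28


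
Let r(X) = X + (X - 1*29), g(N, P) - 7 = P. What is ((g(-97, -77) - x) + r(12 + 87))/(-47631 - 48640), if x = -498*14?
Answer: -7071/96271 ≈ -0.073449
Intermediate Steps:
g(N, P) = 7 + P
x = -6972
r(X) = -29 + 2*X (r(X) = X + (X - 29) = X + (-29 + X) = -29 + 2*X)
((g(-97, -77) - x) + r(12 + 87))/(-47631 - 48640) = (((7 - 77) - 1*(-6972)) + (-29 + 2*(12 + 87)))/(-47631 - 48640) = ((-70 + 6972) + (-29 + 2*99))/(-96271) = (6902 + (-29 + 198))*(-1/96271) = (6902 + 169)*(-1/96271) = 7071*(-1/96271) = -7071/96271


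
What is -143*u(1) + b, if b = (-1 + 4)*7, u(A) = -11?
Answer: 1594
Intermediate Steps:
b = 21 (b = 3*7 = 21)
-143*u(1) + b = -143*(-11) + 21 = 1573 + 21 = 1594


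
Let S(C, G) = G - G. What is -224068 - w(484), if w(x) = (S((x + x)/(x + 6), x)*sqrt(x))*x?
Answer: -224068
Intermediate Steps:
S(C, G) = 0
w(x) = 0 (w(x) = (0*sqrt(x))*x = 0*x = 0)
-224068 - w(484) = -224068 - 1*0 = -224068 + 0 = -224068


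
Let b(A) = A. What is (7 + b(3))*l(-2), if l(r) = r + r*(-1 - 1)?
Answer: 20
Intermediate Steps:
l(r) = -r (l(r) = r + r*(-2) = r - 2*r = -r)
(7 + b(3))*l(-2) = (7 + 3)*(-1*(-2)) = 10*2 = 20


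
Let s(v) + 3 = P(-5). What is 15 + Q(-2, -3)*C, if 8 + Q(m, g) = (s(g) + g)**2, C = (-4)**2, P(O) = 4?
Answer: -49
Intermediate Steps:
s(v) = 1 (s(v) = -3 + 4 = 1)
C = 16
Q(m, g) = -8 + (1 + g)**2
15 + Q(-2, -3)*C = 15 + (-8 + (1 - 3)**2)*16 = 15 + (-8 + (-2)**2)*16 = 15 + (-8 + 4)*16 = 15 - 4*16 = 15 - 64 = -49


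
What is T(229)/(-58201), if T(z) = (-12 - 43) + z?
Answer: -174/58201 ≈ -0.0029896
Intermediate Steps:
T(z) = -55 + z
T(229)/(-58201) = (-55 + 229)/(-58201) = 174*(-1/58201) = -174/58201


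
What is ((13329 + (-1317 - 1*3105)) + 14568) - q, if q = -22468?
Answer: 45943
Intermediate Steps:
((13329 + (-1317 - 1*3105)) + 14568) - q = ((13329 + (-1317 - 1*3105)) + 14568) - 1*(-22468) = ((13329 + (-1317 - 3105)) + 14568) + 22468 = ((13329 - 4422) + 14568) + 22468 = (8907 + 14568) + 22468 = 23475 + 22468 = 45943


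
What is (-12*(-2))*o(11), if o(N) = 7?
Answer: 168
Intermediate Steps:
(-12*(-2))*o(11) = -12*(-2)*7 = 24*7 = 168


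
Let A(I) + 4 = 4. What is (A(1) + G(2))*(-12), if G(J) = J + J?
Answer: -48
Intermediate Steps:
G(J) = 2*J
A(I) = 0 (A(I) = -4 + 4 = 0)
(A(1) + G(2))*(-12) = (0 + 2*2)*(-12) = (0 + 4)*(-12) = 4*(-12) = -48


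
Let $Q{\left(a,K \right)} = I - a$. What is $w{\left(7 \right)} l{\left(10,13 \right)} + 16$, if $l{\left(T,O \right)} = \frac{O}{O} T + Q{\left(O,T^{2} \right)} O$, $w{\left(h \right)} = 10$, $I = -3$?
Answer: $-1964$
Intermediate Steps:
$Q{\left(a,K \right)} = -3 - a$
$l{\left(T,O \right)} = T + O \left(-3 - O\right)$ ($l{\left(T,O \right)} = \frac{O}{O} T + \left(-3 - O\right) O = 1 T + O \left(-3 - O\right) = T + O \left(-3 - O\right)$)
$w{\left(7 \right)} l{\left(10,13 \right)} + 16 = 10 \left(10 - 13 \left(3 + 13\right)\right) + 16 = 10 \left(10 - 13 \cdot 16\right) + 16 = 10 \left(10 - 208\right) + 16 = 10 \left(-198\right) + 16 = -1980 + 16 = -1964$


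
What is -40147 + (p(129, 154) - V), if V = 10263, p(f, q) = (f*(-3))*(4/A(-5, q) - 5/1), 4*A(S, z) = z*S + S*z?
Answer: -18661327/385 ≈ -48471.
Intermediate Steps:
A(S, z) = S*z/2 (A(S, z) = (z*S + S*z)/4 = (S*z + S*z)/4 = (2*S*z)/4 = S*z/2)
p(f, q) = -3*f*(-5 - 8/(5*q)) (p(f, q) = (f*(-3))*(4/(((½)*(-5)*q)) - 5/1) = (-3*f)*(4/((-5*q/2)) - 5*1) = (-3*f)*(4*(-2/(5*q)) - 5) = (-3*f)*(-8/(5*q) - 5) = (-3*f)*(-5 - 8/(5*q)) = -3*f*(-5 - 8/(5*q)))
-40147 + (p(129, 154) - V) = -40147 + ((15*129 + (24/5)*129/154) - 1*10263) = -40147 + ((1935 + (24/5)*129*(1/154)) - 10263) = -40147 + ((1935 + 1548/385) - 10263) = -40147 + (746523/385 - 10263) = -40147 - 3204732/385 = -18661327/385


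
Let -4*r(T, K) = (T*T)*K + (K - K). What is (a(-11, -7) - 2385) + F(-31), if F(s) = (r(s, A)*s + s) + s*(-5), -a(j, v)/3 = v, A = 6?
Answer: 84893/2 ≈ 42447.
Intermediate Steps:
a(j, v) = -3*v
r(T, K) = -K*T**2/4 (r(T, K) = -((T*T)*K + (K - K))/4 = -(T**2*K + 0)/4 = -(K*T**2 + 0)/4 = -K*T**2/4)
F(s) = -4*s - 3*s**3/2 (F(s) = ((-1/4*6*s**2)*s + s) + s*(-5) = ((-3*s**2/2)*s + s) - 5*s = (-3*s**3/2 + s) - 5*s = (s - 3*s**3/2) - 5*s = -4*s - 3*s**3/2)
(a(-11, -7) - 2385) + F(-31) = (-3*(-7) - 2385) - 1/2*(-31)*(8 + 3*(-31)**2) = (21 - 2385) - 1/2*(-31)*(8 + 3*961) = -2364 - 1/2*(-31)*(8 + 2883) = -2364 - 1/2*(-31)*2891 = -2364 + 89621/2 = 84893/2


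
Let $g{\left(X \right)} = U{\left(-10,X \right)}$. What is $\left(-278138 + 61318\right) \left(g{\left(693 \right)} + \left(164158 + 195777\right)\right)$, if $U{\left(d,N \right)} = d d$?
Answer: $-78062788700$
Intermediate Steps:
$U{\left(d,N \right)} = d^{2}$
$g{\left(X \right)} = 100$ ($g{\left(X \right)} = \left(-10\right)^{2} = 100$)
$\left(-278138 + 61318\right) \left(g{\left(693 \right)} + \left(164158 + 195777\right)\right) = \left(-278138 + 61318\right) \left(100 + \left(164158 + 195777\right)\right) = - 216820 \left(100 + 359935\right) = \left(-216820\right) 360035 = -78062788700$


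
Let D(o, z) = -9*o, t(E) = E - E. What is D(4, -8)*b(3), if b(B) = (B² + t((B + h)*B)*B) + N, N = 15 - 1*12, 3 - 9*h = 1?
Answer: -432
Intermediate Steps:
h = 2/9 (h = ⅓ - ⅑*1 = ⅓ - ⅑ = 2/9 ≈ 0.22222)
t(E) = 0
N = 3 (N = 15 - 12 = 3)
b(B) = 3 + B² (b(B) = (B² + 0*B) + 3 = (B² + 0) + 3 = B² + 3 = 3 + B²)
D(4, -8)*b(3) = (-9*4)*(3 + 3²) = -36*(3 + 9) = -36*12 = -432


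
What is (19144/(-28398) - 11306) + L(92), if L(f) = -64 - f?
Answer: -162758510/14199 ≈ -11463.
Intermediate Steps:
(19144/(-28398) - 11306) + L(92) = (19144/(-28398) - 11306) + (-64 - 1*92) = (19144*(-1/28398) - 11306) + (-64 - 92) = (-9572/14199 - 11306) - 156 = -160543466/14199 - 156 = -162758510/14199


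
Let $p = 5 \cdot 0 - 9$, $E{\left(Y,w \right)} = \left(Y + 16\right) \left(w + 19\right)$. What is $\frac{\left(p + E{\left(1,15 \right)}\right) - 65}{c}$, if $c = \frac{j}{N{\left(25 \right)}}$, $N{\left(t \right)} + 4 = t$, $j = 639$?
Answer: $\frac{1176}{71} \approx 16.563$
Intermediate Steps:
$E{\left(Y,w \right)} = \left(16 + Y\right) \left(19 + w\right)$
$N{\left(t \right)} = -4 + t$
$c = \frac{213}{7}$ ($c = \frac{639}{-4 + 25} = \frac{639}{21} = 639 \cdot \frac{1}{21} = \frac{213}{7} \approx 30.429$)
$p = -9$ ($p = 0 - 9 = -9$)
$\frac{\left(p + E{\left(1,15 \right)}\right) - 65}{c} = \frac{\left(-9 + \left(304 + 16 \cdot 15 + 19 \cdot 1 + 1 \cdot 15\right)\right) - 65}{\frac{213}{7}} = \left(\left(-9 + \left(304 + 240 + 19 + 15\right)\right) - 65\right) \frac{7}{213} = \left(\left(-9 + 578\right) - 65\right) \frac{7}{213} = \left(569 - 65\right) \frac{7}{213} = 504 \cdot \frac{7}{213} = \frac{1176}{71}$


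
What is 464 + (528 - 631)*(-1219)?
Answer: 126021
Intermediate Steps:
464 + (528 - 631)*(-1219) = 464 - 103*(-1219) = 464 + 125557 = 126021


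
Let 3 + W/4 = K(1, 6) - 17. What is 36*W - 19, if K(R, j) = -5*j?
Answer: -7219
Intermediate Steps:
W = -200 (W = -12 + 4*(-5*6 - 17) = -12 + 4*(-30 - 17) = -12 + 4*(-47) = -12 - 188 = -200)
36*W - 19 = 36*(-200) - 19 = -7200 - 19 = -7219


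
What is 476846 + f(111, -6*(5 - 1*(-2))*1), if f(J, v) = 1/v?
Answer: 20027531/42 ≈ 4.7685e+5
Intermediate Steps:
f(J, v) = 1/v
476846 + f(111, -6*(5 - 1*(-2))*1) = 476846 + 1/(-6*(5 - 1*(-2))*1) = 476846 + 1/(-6*(5 + 2)*1) = 476846 + 1/(-6*7*1) = 476846 + 1/(-42*1) = 476846 + 1/(-42) = 476846 - 1/42 = 20027531/42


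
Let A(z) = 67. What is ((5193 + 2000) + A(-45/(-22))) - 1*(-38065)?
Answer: 45325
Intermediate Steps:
((5193 + 2000) + A(-45/(-22))) - 1*(-38065) = ((5193 + 2000) + 67) - 1*(-38065) = (7193 + 67) + 38065 = 7260 + 38065 = 45325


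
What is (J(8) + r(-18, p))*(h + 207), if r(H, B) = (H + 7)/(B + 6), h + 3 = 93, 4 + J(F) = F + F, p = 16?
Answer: 6831/2 ≈ 3415.5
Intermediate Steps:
J(F) = -4 + 2*F (J(F) = -4 + (F + F) = -4 + 2*F)
h = 90 (h = -3 + 93 = 90)
r(H, B) = (7 + H)/(6 + B)
(J(8) + r(-18, p))*(h + 207) = ((-4 + 2*8) + (7 - 18)/(6 + 16))*(90 + 207) = ((-4 + 16) - 11/22)*297 = (12 + (1/22)*(-11))*297 = (12 - ½)*297 = (23/2)*297 = 6831/2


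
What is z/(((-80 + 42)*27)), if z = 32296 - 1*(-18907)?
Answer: -51203/1026 ≈ -49.905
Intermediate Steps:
z = 51203 (z = 32296 + 18907 = 51203)
z/(((-80 + 42)*27)) = 51203/(((-80 + 42)*27)) = 51203/((-38*27)) = 51203/(-1026) = 51203*(-1/1026) = -51203/1026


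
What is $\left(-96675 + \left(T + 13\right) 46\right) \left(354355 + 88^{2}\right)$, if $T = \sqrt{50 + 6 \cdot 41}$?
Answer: $-34789385623 + 33313108 \sqrt{74} \approx -3.4503 \cdot 10^{10}$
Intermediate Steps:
$T = 2 \sqrt{74}$ ($T = \sqrt{50 + 246} = \sqrt{296} = 2 \sqrt{74} \approx 17.205$)
$\left(-96675 + \left(T + 13\right) 46\right) \left(354355 + 88^{2}\right) = \left(-96675 + \left(2 \sqrt{74} + 13\right) 46\right) \left(354355 + 88^{2}\right) = \left(-96675 + \left(13 + 2 \sqrt{74}\right) 46\right) \left(354355 + 7744\right) = \left(-96675 + \left(598 + 92 \sqrt{74}\right)\right) 362099 = \left(-96077 + 92 \sqrt{74}\right) 362099 = -34789385623 + 33313108 \sqrt{74}$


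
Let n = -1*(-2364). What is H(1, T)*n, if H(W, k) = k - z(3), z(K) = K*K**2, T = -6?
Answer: -78012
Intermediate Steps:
z(K) = K**3
n = 2364
H(W, k) = -27 + k (H(W, k) = k - 1*3**3 = k - 1*27 = k - 27 = -27 + k)
H(1, T)*n = (-27 - 6)*2364 = -33*2364 = -78012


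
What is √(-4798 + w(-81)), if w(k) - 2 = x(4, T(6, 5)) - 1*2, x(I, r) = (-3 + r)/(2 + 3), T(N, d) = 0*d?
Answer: I*√119965/5 ≈ 69.272*I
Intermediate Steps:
T(N, d) = 0
x(I, r) = -⅗ + r/5 (x(I, r) = (-3 + r)/5 = (-3 + r)*(⅕) = -⅗ + r/5)
w(k) = -⅗ (w(k) = 2 + ((-⅗ + (⅕)*0) - 1*2) = 2 + ((-⅗ + 0) - 2) = 2 + (-⅗ - 2) = 2 - 13/5 = -⅗)
√(-4798 + w(-81)) = √(-4798 - ⅗) = √(-23993/5) = I*√119965/5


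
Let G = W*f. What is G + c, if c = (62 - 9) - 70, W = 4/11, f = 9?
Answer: -151/11 ≈ -13.727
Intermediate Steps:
W = 4/11 (W = 4*(1/11) = 4/11 ≈ 0.36364)
G = 36/11 (G = (4/11)*9 = 36/11 ≈ 3.2727)
c = -17 (c = 53 - 70 = -17)
G + c = 36/11 - 17 = -151/11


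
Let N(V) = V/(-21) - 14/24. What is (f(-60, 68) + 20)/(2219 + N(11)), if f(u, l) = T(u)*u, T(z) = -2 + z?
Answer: 6160/3653 ≈ 1.6863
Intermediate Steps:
N(V) = -7/12 - V/21 (N(V) = V*(-1/21) - 14*1/24 = -V/21 - 7/12 = -7/12 - V/21)
f(u, l) = u*(-2 + u) (f(u, l) = (-2 + u)*u = u*(-2 + u))
(f(-60, 68) + 20)/(2219 + N(11)) = (-60*(-2 - 60) + 20)/(2219 + (-7/12 - 1/21*11)) = (-60*(-62) + 20)/(2219 + (-7/12 - 11/21)) = (3720 + 20)/(2219 - 31/28) = 3740/(62101/28) = 3740*(28/62101) = 6160/3653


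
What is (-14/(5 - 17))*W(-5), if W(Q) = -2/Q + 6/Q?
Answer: -14/15 ≈ -0.93333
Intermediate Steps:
W(Q) = 4/Q
(-14/(5 - 17))*W(-5) = (-14/(5 - 17))*(4/(-5)) = (-14/(-12))*(4*(-1/5)) = -1/12*(-14)*(-4/5) = (7/6)*(-4/5) = -14/15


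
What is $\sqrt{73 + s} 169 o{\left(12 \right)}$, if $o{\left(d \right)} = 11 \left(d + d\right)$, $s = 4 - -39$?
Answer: $89232 \sqrt{29} \approx 4.8053 \cdot 10^{5}$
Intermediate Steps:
$s = 43$ ($s = 4 + 39 = 43$)
$o{\left(d \right)} = 22 d$ ($o{\left(d \right)} = 11 \cdot 2 d = 22 d$)
$\sqrt{73 + s} 169 o{\left(12 \right)} = \sqrt{73 + 43} \cdot 169 \cdot 22 \cdot 12 = \sqrt{116} \cdot 169 \cdot 264 = 2 \sqrt{29} \cdot 169 \cdot 264 = 338 \sqrt{29} \cdot 264 = 89232 \sqrt{29}$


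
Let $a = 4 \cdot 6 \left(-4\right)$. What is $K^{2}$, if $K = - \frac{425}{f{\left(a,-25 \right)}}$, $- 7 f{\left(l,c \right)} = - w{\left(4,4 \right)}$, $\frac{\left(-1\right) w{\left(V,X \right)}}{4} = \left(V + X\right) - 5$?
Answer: $\frac{8850625}{144} \approx 61463.0$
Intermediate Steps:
$w{\left(V,X \right)} = 20 - 4 V - 4 X$ ($w{\left(V,X \right)} = - 4 \left(\left(V + X\right) - 5\right) = - 4 \left(-5 + V + X\right) = 20 - 4 V - 4 X$)
$a = -96$ ($a = 24 \left(-4\right) = -96$)
$f{\left(l,c \right)} = - \frac{12}{7}$ ($f{\left(l,c \right)} = - \frac{\left(-1\right) \left(20 - 16 - 16\right)}{7} = - \frac{\left(-1\right) \left(-12\right)}{7} = \left(- \frac{1}{7}\right) 12 = - \frac{12}{7}$)
$K = \frac{2975}{12}$ ($K = - \frac{425}{- \frac{12}{7}} = \left(-425\right) \left(- \frac{7}{12}\right) = \frac{2975}{12} \approx 247.92$)
$K^{2} = \left(\frac{2975}{12}\right)^{2} = \frac{8850625}{144}$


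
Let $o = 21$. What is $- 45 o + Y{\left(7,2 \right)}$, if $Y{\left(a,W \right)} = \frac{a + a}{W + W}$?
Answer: $- \frac{1883}{2} \approx -941.5$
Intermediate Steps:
$Y{\left(a,W \right)} = \frac{a}{W}$ ($Y{\left(a,W \right)} = \frac{2 a}{2 W} = 2 a \frac{1}{2 W} = \frac{a}{W}$)
$- 45 o + Y{\left(7,2 \right)} = \left(-45\right) 21 + \frac{7}{2} = -945 + 7 \cdot \frac{1}{2} = -945 + \frac{7}{2} = - \frac{1883}{2}$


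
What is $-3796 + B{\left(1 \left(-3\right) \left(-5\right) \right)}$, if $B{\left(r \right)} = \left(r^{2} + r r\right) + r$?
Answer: $-3331$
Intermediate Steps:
$B{\left(r \right)} = r + 2 r^{2}$ ($B{\left(r \right)} = \left(r^{2} + r^{2}\right) + r = 2 r^{2} + r = r + 2 r^{2}$)
$-3796 + B{\left(1 \left(-3\right) \left(-5\right) \right)} = -3796 + 1 \left(-3\right) \left(-5\right) \left(1 + 2 \cdot 1 \left(-3\right) \left(-5\right)\right) = -3796 + \left(-3\right) \left(-5\right) \left(1 + 2 \left(\left(-3\right) \left(-5\right)\right)\right) = -3796 + 15 \left(1 + 2 \cdot 15\right) = -3796 + 15 \left(1 + 30\right) = -3796 + 15 \cdot 31 = -3796 + 465 = -3331$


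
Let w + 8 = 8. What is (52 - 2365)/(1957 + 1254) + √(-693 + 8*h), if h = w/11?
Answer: -2313/3211 + 3*I*√77 ≈ -0.72034 + 26.325*I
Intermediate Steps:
w = 0 (w = -8 + 8 = 0)
h = 0 (h = 0/11 = 0*(1/11) = 0)
(52 - 2365)/(1957 + 1254) + √(-693 + 8*h) = (52 - 2365)/(1957 + 1254) + √(-693 + 8*0) = -2313/3211 + √(-693 + 0) = -2313*1/3211 + √(-693) = -2313/3211 + 3*I*√77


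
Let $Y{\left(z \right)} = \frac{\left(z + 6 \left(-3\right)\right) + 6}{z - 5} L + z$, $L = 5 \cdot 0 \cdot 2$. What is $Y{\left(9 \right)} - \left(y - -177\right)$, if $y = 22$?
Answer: $-190$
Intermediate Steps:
$L = 0$ ($L = 0 \cdot 2 = 0$)
$Y{\left(z \right)} = z$ ($Y{\left(z \right)} = \frac{\left(z + 6 \left(-3\right)\right) + 6}{z - 5} \cdot 0 + z = \frac{\left(z - 18\right) + 6}{-5 + z} 0 + z = \frac{\left(-18 + z\right) + 6}{-5 + z} 0 + z = \frac{-12 + z}{-5 + z} 0 + z = 0 + z = z$)
$Y{\left(9 \right)} - \left(y - -177\right) = 9 - \left(22 - -177\right) = 9 - \left(22 + 177\right) = 9 - 199 = -190$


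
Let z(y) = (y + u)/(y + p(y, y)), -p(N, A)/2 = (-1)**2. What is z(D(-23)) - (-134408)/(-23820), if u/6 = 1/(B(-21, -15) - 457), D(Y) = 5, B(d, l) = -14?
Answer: -3721259/934935 ≈ -3.9802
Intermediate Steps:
p(N, A) = -2 (p(N, A) = -2*(-1)**2 = -2*1 = -2)
u = -2/157 (u = 6/(-14 - 457) = 6/(-471) = 6*(-1/471) = -2/157 ≈ -0.012739)
z(y) = (-2/157 + y)/(-2 + y) (z(y) = (y - 2/157)/(y - 2) = (-2/157 + y)/(-2 + y))
z(D(-23)) - (-134408)/(-23820) = (-2/157 + 5)/(-2 + 5) - (-134408)/(-23820) = (783/157)/3 - (-134408)*(-1)/23820 = (1/3)*(783/157) - 1*33602/5955 = 261/157 - 33602/5955 = -3721259/934935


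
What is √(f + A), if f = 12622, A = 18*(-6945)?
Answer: 2*I*√28097 ≈ 335.24*I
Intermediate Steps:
A = -125010
√(f + A) = √(12622 - 125010) = √(-112388) = 2*I*√28097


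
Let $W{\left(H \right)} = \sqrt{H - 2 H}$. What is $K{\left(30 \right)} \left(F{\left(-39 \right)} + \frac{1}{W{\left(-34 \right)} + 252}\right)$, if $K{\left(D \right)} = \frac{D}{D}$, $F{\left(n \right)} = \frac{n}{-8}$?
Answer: $\frac{1238673}{253880} - \frac{\sqrt{34}}{63470} \approx 4.8789$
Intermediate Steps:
$W{\left(H \right)} = \sqrt{- H}$
$F{\left(n \right)} = - \frac{n}{8}$ ($F{\left(n \right)} = n \left(- \frac{1}{8}\right) = - \frac{n}{8}$)
$K{\left(D \right)} = 1$
$K{\left(30 \right)} \left(F{\left(-39 \right)} + \frac{1}{W{\left(-34 \right)} + 252}\right) = 1 \left(\left(- \frac{1}{8}\right) \left(-39\right) + \frac{1}{\sqrt{\left(-1\right) \left(-34\right)} + 252}\right) = 1 \left(\frac{39}{8} + \frac{1}{\sqrt{34} + 252}\right) = 1 \left(\frac{39}{8} + \frac{1}{252 + \sqrt{34}}\right) = \frac{39}{8} + \frac{1}{252 + \sqrt{34}}$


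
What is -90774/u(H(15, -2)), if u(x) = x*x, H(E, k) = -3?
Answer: -10086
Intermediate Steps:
u(x) = x²
-90774/u(H(15, -2)) = -90774/((-3)²) = -90774/9 = -90774*⅑ = -10086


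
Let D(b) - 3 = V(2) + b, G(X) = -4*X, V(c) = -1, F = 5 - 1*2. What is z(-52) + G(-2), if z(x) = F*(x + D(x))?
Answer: -298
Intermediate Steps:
F = 3 (F = 5 - 2 = 3)
D(b) = 2 + b (D(b) = 3 + (-1 + b) = 2 + b)
z(x) = 6 + 6*x (z(x) = 3*(x + (2 + x)) = 3*(2 + 2*x) = 6 + 6*x)
z(-52) + G(-2) = (6 + 6*(-52)) - 4*(-2) = (6 - 312) + 8 = -306 + 8 = -298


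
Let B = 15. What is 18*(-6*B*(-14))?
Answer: 22680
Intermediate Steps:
18*(-6*B*(-14)) = 18*(-6*15*(-14)) = 18*(-90*(-14)) = 18*1260 = 22680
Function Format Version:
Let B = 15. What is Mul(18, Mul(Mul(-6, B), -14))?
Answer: 22680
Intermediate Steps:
Mul(18, Mul(Mul(-6, B), -14)) = Mul(18, Mul(Mul(-6, 15), -14)) = Mul(18, Mul(-90, -14)) = Mul(18, 1260) = 22680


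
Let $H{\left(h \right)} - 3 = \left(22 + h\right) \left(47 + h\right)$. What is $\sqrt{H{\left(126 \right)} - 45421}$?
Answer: $i \sqrt{19814} \approx 140.76 i$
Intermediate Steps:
$H{\left(h \right)} = 3 + \left(22 + h\right) \left(47 + h\right)$
$\sqrt{H{\left(126 \right)} - 45421} = \sqrt{\left(1037 + 126^{2} + 69 \cdot 126\right) - 45421} = \sqrt{\left(1037 + 15876 + 8694\right) - 45421} = \sqrt{25607 - 45421} = \sqrt{-19814} = i \sqrt{19814}$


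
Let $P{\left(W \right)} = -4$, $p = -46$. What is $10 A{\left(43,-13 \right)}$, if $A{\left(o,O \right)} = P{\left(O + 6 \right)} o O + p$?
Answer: $21900$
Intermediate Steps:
$A{\left(o,O \right)} = -46 - 4 O o$ ($A{\left(o,O \right)} = - 4 o O - 46 = - 4 O o - 46 = -46 - 4 O o$)
$10 A{\left(43,-13 \right)} = 10 \left(-46 - \left(-52\right) 43\right) = 10 \left(-46 + 2236\right) = 10 \cdot 2190 = 21900$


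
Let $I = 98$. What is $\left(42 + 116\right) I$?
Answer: $15484$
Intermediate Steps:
$\left(42 + 116\right) I = \left(42 + 116\right) 98 = 158 \cdot 98 = 15484$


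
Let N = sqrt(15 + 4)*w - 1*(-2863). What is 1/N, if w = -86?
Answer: 2863/8056245 + 86*sqrt(19)/8056245 ≈ 0.00040191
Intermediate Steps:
N = 2863 - 86*sqrt(19) (N = sqrt(15 + 4)*(-86) - 1*(-2863) = sqrt(19)*(-86) + 2863 = -86*sqrt(19) + 2863 = 2863 - 86*sqrt(19) ≈ 2488.1)
1/N = 1/(2863 - 86*sqrt(19))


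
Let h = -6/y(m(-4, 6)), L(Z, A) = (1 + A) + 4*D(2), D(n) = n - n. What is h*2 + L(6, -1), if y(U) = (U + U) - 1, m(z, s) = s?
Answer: -12/11 ≈ -1.0909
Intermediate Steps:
D(n) = 0
L(Z, A) = 1 + A (L(Z, A) = (1 + A) + 4*0 = (1 + A) + 0 = 1 + A)
y(U) = -1 + 2*U (y(U) = 2*U - 1 = -1 + 2*U)
h = -6/11 (h = -6/(-1 + 2*6) = -6/(-1 + 12) = -6/11 ≈ -0.54545)
h*2 + L(6, -1) = -6/11*2 + (1 - 1) = -12/11 + 0 = -12/11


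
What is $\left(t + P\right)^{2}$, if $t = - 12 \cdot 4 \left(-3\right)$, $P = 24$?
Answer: $28224$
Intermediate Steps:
$t = 144$ ($t = \left(-12\right) \left(-12\right) = 144$)
$\left(t + P\right)^{2} = \left(144 + 24\right)^{2} = 168^{2} = 28224$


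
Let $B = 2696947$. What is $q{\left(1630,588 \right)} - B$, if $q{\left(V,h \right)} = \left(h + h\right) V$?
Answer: $-780067$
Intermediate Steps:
$q{\left(V,h \right)} = 2 V h$ ($q{\left(V,h \right)} = 2 h V = 2 V h$)
$q{\left(1630,588 \right)} - B = 2 \cdot 1630 \cdot 588 - 2696947 = 1916880 - 2696947 = -780067$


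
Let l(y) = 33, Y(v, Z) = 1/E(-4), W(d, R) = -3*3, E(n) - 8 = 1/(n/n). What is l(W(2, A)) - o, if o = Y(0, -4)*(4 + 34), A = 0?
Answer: 259/9 ≈ 28.778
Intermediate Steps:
E(n) = 9 (E(n) = 8 + 1/(n/n) = 8 + 1/1 = 8 + 1*1 = 8 + 1 = 9)
W(d, R) = -9
Y(v, Z) = ⅑ (Y(v, Z) = 1/9 = ⅑)
o = 38/9 (o = (4 + 34)/9 = (⅑)*38 = 38/9 ≈ 4.2222)
l(W(2, A)) - o = 33 - 1*38/9 = 33 - 38/9 = 259/9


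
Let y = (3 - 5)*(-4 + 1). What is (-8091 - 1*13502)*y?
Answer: -129558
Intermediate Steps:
y = 6 (y = -2*(-3) = 6)
(-8091 - 1*13502)*y = (-8091 - 1*13502)*6 = (-8091 - 13502)*6 = -21593*6 = -129558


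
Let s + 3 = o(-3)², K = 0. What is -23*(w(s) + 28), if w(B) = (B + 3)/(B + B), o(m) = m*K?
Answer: -644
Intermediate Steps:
o(m) = 0 (o(m) = m*0 = 0)
s = -3 (s = -3 + 0² = -3 + 0 = -3)
w(B) = (3 + B)/(2*B) (w(B) = (3 + B)/((2*B)) = (3 + B)*(1/(2*B)) = (3 + B)/(2*B))
-23*(w(s) + 28) = -23*((½)*(3 - 3)/(-3) + 28) = -23*((½)*(-⅓)*0 + 28) = -23*(0 + 28) = -23*28 = -644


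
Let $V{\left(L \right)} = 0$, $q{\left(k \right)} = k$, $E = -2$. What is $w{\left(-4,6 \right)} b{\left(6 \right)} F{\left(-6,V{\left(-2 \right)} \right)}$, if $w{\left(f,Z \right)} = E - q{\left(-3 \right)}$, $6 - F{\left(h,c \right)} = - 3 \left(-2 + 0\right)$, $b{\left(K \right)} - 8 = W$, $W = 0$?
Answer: $0$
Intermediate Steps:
$b{\left(K \right)} = 8$ ($b{\left(K \right)} = 8 + 0 = 8$)
$F{\left(h,c \right)} = 0$ ($F{\left(h,c \right)} = 6 - - 3 \left(-2 + 0\right) = 6 - \left(-3\right) \left(-2\right) = 6 - 6 = 0$)
$w{\left(f,Z \right)} = 1$ ($w{\left(f,Z \right)} = -2 - -3 = -2 + 3 = 1$)
$w{\left(-4,6 \right)} b{\left(6 \right)} F{\left(-6,V{\left(-2 \right)} \right)} = 1 \cdot 8 \cdot 0 = 8 \cdot 0 = 0$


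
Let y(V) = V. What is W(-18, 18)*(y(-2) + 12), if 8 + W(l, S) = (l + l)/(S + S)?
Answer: -90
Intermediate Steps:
W(l, S) = -8 + l/S (W(l, S) = -8 + (l + l)/(S + S) = -8 + (2*l)/((2*S)) = -8 + (2*l)*(1/(2*S)) = -8 + l/S)
W(-18, 18)*(y(-2) + 12) = (-8 - 18/18)*(-2 + 12) = (-8 - 18*1/18)*10 = (-8 - 1)*10 = -9*10 = -90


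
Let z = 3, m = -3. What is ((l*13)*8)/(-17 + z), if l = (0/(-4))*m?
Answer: 0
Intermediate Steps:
l = 0 (l = (0/(-4))*(-3) = (0*(-¼))*(-3) = 0*(-3) = 0)
((l*13)*8)/(-17 + z) = ((0*13)*8)/(-17 + 3) = (0*8)/(-14) = -1/14*0 = 0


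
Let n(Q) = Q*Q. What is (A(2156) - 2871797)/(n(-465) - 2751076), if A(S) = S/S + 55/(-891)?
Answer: 232615481/205322931 ≈ 1.1329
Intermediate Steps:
A(S) = 76/81 (A(S) = 1 + 55*(-1/891) = 1 - 5/81 = 76/81)
n(Q) = Q²
(A(2156) - 2871797)/(n(-465) - 2751076) = (76/81 - 2871797)/((-465)² - 2751076) = -232615481/(81*(216225 - 2751076)) = -232615481/81/(-2534851) = -232615481/81*(-1/2534851) = 232615481/205322931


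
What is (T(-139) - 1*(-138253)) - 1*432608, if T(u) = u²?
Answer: -275034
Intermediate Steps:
(T(-139) - 1*(-138253)) - 1*432608 = ((-139)² - 1*(-138253)) - 1*432608 = (19321 + 138253) - 432608 = 157574 - 432608 = -275034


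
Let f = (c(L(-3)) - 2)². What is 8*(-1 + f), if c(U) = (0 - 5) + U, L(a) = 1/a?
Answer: 3800/9 ≈ 422.22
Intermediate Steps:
c(U) = -5 + U
f = 484/9 (f = ((-5 + 1/(-3)) - 2)² = ((-5 - ⅓) - 2)² = (-16/3 - 2)² = (-22/3)² = 484/9 ≈ 53.778)
8*(-1 + f) = 8*(-1 + 484/9) = 8*(475/9) = 3800/9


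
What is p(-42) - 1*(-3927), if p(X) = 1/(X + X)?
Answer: 329867/84 ≈ 3927.0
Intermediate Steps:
p(X) = 1/(2*X)
p(-42) - 1*(-3927) = (1/2)/(-42) - 1*(-3927) = (1/2)*(-1/42) + 3927 = -1/84 + 3927 = 329867/84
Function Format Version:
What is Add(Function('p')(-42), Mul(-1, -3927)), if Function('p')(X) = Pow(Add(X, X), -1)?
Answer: Rational(329867, 84) ≈ 3927.0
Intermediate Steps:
Function('p')(X) = Mul(Rational(1, 2), Pow(X, -1)) (Function('p')(X) = Pow(Mul(2, X), -1) = Mul(Rational(1, 2), Pow(X, -1)))
Add(Function('p')(-42), Mul(-1, -3927)) = Add(Mul(Rational(1, 2), Pow(-42, -1)), Mul(-1, -3927)) = Add(Mul(Rational(1, 2), Rational(-1, 42)), 3927) = Add(Rational(-1, 84), 3927) = Rational(329867, 84)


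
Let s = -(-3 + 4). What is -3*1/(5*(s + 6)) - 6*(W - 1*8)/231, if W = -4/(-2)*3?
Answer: -131/1925 ≈ -0.068052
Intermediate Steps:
W = 6 (W = -4*(-1/2)*3 = 2*3 = 6)
s = -1 (s = -1*1 = -1)
-3*1/(5*(s + 6)) - 6*(W - 1*8)/231 = -3*1/(5*(-1 + 6)) - 6*(6 - 1*8)/231 = -3/(5*5) - 6*(6 - 8)*(1/231) = -3/25 - 6*(-2)*(1/231) = -3*1/25 + 12*(1/231) = -3/25 + 4/77 = -131/1925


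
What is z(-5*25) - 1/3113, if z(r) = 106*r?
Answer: -41247251/3113 ≈ -13250.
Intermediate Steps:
z(-5*25) - 1/3113 = 106*(-5*25) - 1/3113 = 106*(-125) - 1*1/3113 = -13250 - 1/3113 = -41247251/3113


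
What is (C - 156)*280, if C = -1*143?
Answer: -83720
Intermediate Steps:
C = -143
(C - 156)*280 = (-143 - 156)*280 = -299*280 = -83720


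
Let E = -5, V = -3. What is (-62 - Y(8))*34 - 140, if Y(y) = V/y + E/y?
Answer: -2214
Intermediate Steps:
Y(y) = -8/y (Y(y) = -3/y - 5/y = -8/y)
(-62 - Y(8))*34 - 140 = (-62 - (-8)/8)*34 - 140 = (-62 - 1*(-1))*34 - 140 = (-62 + 1)*34 - 140 = -61*34 - 140 = -2074 - 140 = -2214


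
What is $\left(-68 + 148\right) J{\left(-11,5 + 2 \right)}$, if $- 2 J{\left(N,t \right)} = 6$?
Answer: $-240$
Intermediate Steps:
$J{\left(N,t \right)} = -3$ ($J{\left(N,t \right)} = \left(- \frac{1}{2}\right) 6 = -3$)
$\left(-68 + 148\right) J{\left(-11,5 + 2 \right)} = \left(-68 + 148\right) \left(-3\right) = 80 \left(-3\right) = -240$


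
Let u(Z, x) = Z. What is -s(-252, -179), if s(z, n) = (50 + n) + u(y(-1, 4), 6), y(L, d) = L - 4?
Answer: 134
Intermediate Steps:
y(L, d) = -4 + L
s(z, n) = 45 + n (s(z, n) = (50 + n) + (-4 - 1) = (50 + n) - 5 = 45 + n)
-s(-252, -179) = -(45 - 179) = -1*(-134) = 134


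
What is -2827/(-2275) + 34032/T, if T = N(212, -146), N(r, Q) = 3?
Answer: 25810427/2275 ≈ 11345.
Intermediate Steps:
T = 3
-2827/(-2275) + 34032/T = -2827/(-2275) + 34032/3 = -2827*(-1/2275) + 34032*(⅓) = 2827/2275 + 11344 = 25810427/2275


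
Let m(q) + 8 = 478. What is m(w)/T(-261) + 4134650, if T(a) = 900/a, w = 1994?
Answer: 41345137/10 ≈ 4.1345e+6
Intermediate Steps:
m(q) = 470 (m(q) = -8 + 478 = 470)
m(w)/T(-261) + 4134650 = 470/((900/(-261))) + 4134650 = 470/((900*(-1/261))) + 4134650 = 470/(-100/29) + 4134650 = 470*(-29/100) + 4134650 = -1363/10 + 4134650 = 41345137/10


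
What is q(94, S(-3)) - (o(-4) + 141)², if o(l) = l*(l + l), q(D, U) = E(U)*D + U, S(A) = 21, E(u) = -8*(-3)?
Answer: -27652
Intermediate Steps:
E(u) = 24
q(D, U) = U + 24*D (q(D, U) = 24*D + U = U + 24*D)
o(l) = 2*l² (o(l) = l*(2*l) = 2*l²)
q(94, S(-3)) - (o(-4) + 141)² = (21 + 24*94) - (2*(-4)² + 141)² = (21 + 2256) - (2*16 + 141)² = 2277 - (32 + 141)² = 2277 - 1*173² = 2277 - 1*29929 = 2277 - 29929 = -27652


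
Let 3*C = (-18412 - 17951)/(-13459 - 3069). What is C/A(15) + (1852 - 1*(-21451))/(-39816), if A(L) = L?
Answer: -31515893/58757040 ≈ -0.53638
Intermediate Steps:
C = 12121/16528 (C = ((-18412 - 17951)/(-13459 - 3069))/3 = (-36363/(-16528))/3 = (-36363*(-1/16528))/3 = (⅓)*(36363/16528) = 12121/16528 ≈ 0.73336)
C/A(15) + (1852 - 1*(-21451))/(-39816) = (12121/16528)/15 + (1852 - 1*(-21451))/(-39816) = (12121/16528)*(1/15) + (1852 + 21451)*(-1/39816) = 12121/247920 + 23303*(-1/39816) = 12121/247920 - 3329/5688 = -31515893/58757040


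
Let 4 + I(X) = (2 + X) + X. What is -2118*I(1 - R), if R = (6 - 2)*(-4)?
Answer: -67776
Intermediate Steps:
R = -16 (R = 4*(-4) = -16)
I(X) = -2 + 2*X (I(X) = -4 + ((2 + X) + X) = -4 + (2 + 2*X) = -2 + 2*X)
-2118*I(1 - R) = -2118*(-2 + 2*(1 - 1*(-16))) = -2118*(-2 + 2*(1 + 16)) = -2118*(-2 + 2*17) = -2118*(-2 + 34) = -2118*32 = -67776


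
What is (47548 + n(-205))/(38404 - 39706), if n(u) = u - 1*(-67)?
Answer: -23705/651 ≈ -36.413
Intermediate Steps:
n(u) = 67 + u (n(u) = u + 67 = 67 + u)
(47548 + n(-205))/(38404 - 39706) = (47548 + (67 - 205))/(38404 - 39706) = (47548 - 138)/(-1302) = 47410*(-1/1302) = -23705/651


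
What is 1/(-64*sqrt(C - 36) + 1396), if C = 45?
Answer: 1/1204 ≈ 0.00083056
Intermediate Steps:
1/(-64*sqrt(C - 36) + 1396) = 1/(-64*sqrt(45 - 36) + 1396) = 1/(-64*sqrt(9) + 1396) = 1/(-64*3 + 1396) = 1/(-192 + 1396) = 1/1204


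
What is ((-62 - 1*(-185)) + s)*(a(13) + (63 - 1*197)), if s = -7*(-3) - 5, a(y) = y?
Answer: -16819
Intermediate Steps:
s = 16 (s = 21 - 5 = 16)
((-62 - 1*(-185)) + s)*(a(13) + (63 - 1*197)) = ((-62 - 1*(-185)) + 16)*(13 + (63 - 1*197)) = ((-62 + 185) + 16)*(13 + (63 - 197)) = (123 + 16)*(13 - 134) = 139*(-121) = -16819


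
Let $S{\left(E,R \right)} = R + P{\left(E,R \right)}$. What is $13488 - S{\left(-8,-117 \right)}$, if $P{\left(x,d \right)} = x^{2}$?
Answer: $13541$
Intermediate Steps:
$S{\left(E,R \right)} = R + E^{2}$
$13488 - S{\left(-8,-117 \right)} = 13488 - \left(-117 + \left(-8\right)^{2}\right) = 13488 - \left(-117 + 64\right) = 13488 - -53 = 13488 + 53 = 13541$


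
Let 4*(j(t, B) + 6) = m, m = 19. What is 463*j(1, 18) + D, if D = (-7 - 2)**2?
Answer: -1991/4 ≈ -497.75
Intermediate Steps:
j(t, B) = -5/4 (j(t, B) = -6 + (1/4)*19 = -6 + 19/4 = -5/4)
D = 81 (D = (-9)**2 = 81)
463*j(1, 18) + D = 463*(-5/4) + 81 = -2315/4 + 81 = -1991/4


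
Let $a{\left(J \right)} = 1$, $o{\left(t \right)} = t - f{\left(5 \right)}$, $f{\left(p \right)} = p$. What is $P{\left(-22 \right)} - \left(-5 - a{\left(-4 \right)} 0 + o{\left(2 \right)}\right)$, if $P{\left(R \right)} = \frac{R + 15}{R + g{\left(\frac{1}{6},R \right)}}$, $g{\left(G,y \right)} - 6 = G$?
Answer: $\frac{802}{95} \approx 8.4421$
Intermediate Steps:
$g{\left(G,y \right)} = 6 + G$
$o{\left(t \right)} = -5 + t$ ($o{\left(t \right)} = t - 5 = -5 + t$)
$P{\left(R \right)} = \frac{15 + R}{\frac{37}{6} + R}$ ($P{\left(R \right)} = \frac{R + 15}{R + \left(6 + \frac{1}{6}\right)} = \frac{15 + R}{R + \left(6 + \frac{1}{6}\right)} = \frac{15 + R}{R + \frac{37}{6}} = \frac{15 + R}{\frac{37}{6} + R}$)
$P{\left(-22 \right)} - \left(-5 - a{\left(-4 \right)} 0 + o{\left(2 \right)}\right) = \frac{6 \left(15 - 22\right)}{37 + 6 \left(-22\right)} + \left(1 \cdot 0 + \left(5 - \left(-5 + 2\right)\right)\right) = 6 \frac{1}{37 - 132} \left(-7\right) + \left(0 + \left(5 - -3\right)\right) = 6 \frac{1}{-95} \left(-7\right) + \left(0 + \left(5 + 3\right)\right) = 6 \left(- \frac{1}{95}\right) \left(-7\right) + \left(0 + 8\right) = \frac{42}{95} + 8 = \frac{802}{95}$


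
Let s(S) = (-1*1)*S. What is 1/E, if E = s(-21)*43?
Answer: 1/903 ≈ 0.0011074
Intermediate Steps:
s(S) = -S
E = 903 (E = -1*(-21)*43 = 21*43 = 903)
1/E = 1/903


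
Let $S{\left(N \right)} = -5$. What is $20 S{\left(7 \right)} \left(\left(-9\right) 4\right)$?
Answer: $3600$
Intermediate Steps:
$20 S{\left(7 \right)} \left(\left(-9\right) 4\right) = 20 \left(-5\right) \left(\left(-9\right) 4\right) = \left(-100\right) \left(-36\right) = 3600$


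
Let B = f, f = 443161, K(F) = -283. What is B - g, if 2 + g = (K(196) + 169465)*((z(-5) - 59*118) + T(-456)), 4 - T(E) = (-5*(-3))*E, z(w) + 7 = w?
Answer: 22436823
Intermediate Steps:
z(w) = -7 + w
T(E) = 4 - 15*E (T(E) = 4 - (-5*(-3))*E = 4 - 15*E)
B = 443161
g = -21993662 (g = -2 + (-283 + 169465)*(((-7 - 5) - 59*118) + (4 - 15*(-456))) = -2 + 169182*((-12 - 6962) + (4 + 6840)) = -2 + 169182*(-6974 + 6844) = -2 + 169182*(-130) = -2 - 21993660 = -21993662)
B - g = 443161 - 1*(-21993662) = 443161 + 21993662 = 22436823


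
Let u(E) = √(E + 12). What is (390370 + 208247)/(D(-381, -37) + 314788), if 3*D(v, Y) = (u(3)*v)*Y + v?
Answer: 62787141279/32893445302 - 937633761*√15/32893445302 ≈ 1.7984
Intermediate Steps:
u(E) = √(12 + E)
D(v, Y) = v/3 + Y*v*√15/3 (D(v, Y) = ((√(12 + 3)*v)*Y + v)/3 = ((√15*v)*Y + v)/3 = ((v*√15)*Y + v)/3 = (Y*v*√15 + v)/3 = (v + Y*v*√15)/3 = v/3 + Y*v*√15/3)
(390370 + 208247)/(D(-381, -37) + 314788) = (390370 + 208247)/((⅓)*(-381)*(1 - 37*√15) + 314788) = 598617/((-127 + 4699*√15) + 314788) = 598617/(314661 + 4699*√15)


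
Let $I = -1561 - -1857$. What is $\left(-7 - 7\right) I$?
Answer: $-4144$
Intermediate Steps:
$I = 296$ ($I = -1561 + 1857 = 296$)
$\left(-7 - 7\right) I = \left(-7 - 7\right) 296 = \left(-14\right) 296 = -4144$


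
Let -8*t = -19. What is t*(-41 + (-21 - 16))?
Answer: -741/4 ≈ -185.25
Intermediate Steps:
t = 19/8 (t = -1/8*(-19) = 19/8 ≈ 2.3750)
t*(-41 + (-21 - 16)) = 19*(-41 + (-21 - 16))/8 = 19*(-41 - 37)/8 = (19/8)*(-78) = -741/4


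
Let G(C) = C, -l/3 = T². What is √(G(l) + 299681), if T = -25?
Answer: √297806 ≈ 545.72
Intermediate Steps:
l = -1875 (l = -3*(-25)² = -3*625 = -1875)
√(G(l) + 299681) = √(-1875 + 299681) = √297806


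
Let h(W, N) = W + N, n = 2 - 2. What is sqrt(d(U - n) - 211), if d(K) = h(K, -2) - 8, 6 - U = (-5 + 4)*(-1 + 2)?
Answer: I*sqrt(214) ≈ 14.629*I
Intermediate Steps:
n = 0
U = 7 (U = 6 - (-5 + 4)*(-1 + 2) = 6 - (-1) = 6 - 1*(-1) = 6 + 1 = 7)
h(W, N) = N + W
d(K) = -10 + K (d(K) = (-2 + K) - 8 = -10 + K)
sqrt(d(U - n) - 211) = sqrt((-10 + (7 - 1*0)) - 211) = sqrt((-10 + (7 + 0)) - 211) = sqrt((-10 + 7) - 211) = sqrt(-3 - 211) = sqrt(-214) = I*sqrt(214)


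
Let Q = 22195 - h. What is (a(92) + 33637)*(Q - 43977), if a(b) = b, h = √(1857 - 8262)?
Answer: -734685078 - 33729*I*√6405 ≈ -7.3469e+8 - 2.6994e+6*I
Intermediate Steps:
h = I*√6405 (h = √(-6405) = I*√6405 ≈ 80.031*I)
Q = 22195 - I*√6405 ≈ 22195.0 - 80.031*I
(a(92) + 33637)*(Q - 43977) = (92 + 33637)*((22195 - I*√6405) - 43977) = 33729*(-21782 - I*√6405) = -734685078 - 33729*I*√6405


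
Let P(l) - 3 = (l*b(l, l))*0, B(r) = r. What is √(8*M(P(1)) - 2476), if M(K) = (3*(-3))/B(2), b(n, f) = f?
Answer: 4*I*√157 ≈ 50.12*I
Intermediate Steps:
P(l) = 3 (P(l) = 3 + (l*l)*0 = 3 + l²*0 = 3 + 0 = 3)
M(K) = -9/2 (M(K) = (3*(-3))/2 = -9*½ = -9/2)
√(8*M(P(1)) - 2476) = √(8*(-9/2) - 2476) = √(-36 - 2476) = √(-2512) = 4*I*√157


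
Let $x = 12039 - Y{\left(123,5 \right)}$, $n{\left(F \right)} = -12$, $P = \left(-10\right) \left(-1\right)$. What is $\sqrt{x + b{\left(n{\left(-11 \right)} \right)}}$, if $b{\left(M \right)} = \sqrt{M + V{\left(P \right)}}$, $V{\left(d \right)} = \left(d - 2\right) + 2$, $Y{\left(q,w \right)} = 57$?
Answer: $\sqrt{11982 + i \sqrt{2}} \approx 109.46 + 0.0065 i$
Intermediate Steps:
$P = 10$
$V{\left(d \right)} = d$ ($V{\left(d \right)} = \left(-2 + d\right) + 2 = d$)
$x = 11982$ ($x = 12039 - 57 = 11982$)
$b{\left(M \right)} = \sqrt{10 + M}$ ($b{\left(M \right)} = \sqrt{M + 10} = \sqrt{10 + M}$)
$\sqrt{x + b{\left(n{\left(-11 \right)} \right)}} = \sqrt{11982 + \sqrt{10 - 12}} = \sqrt{11982 + \sqrt{-2}} = \sqrt{11982 + i \sqrt{2}}$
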